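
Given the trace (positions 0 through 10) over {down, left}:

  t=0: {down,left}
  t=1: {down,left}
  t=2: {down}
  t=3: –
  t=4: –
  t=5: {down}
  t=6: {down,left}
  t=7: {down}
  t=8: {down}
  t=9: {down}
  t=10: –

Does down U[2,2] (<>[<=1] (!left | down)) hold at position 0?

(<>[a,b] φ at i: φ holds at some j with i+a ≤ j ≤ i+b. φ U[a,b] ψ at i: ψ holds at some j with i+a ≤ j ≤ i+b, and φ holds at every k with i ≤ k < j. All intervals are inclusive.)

Need some j in [2,2] with <>[<=1] (!left | down), and down at every k in [0,j-1].
  j=2: <>[<=1] (!left | down) holds; down holds at every k in [0,1] → satisfied.

Holds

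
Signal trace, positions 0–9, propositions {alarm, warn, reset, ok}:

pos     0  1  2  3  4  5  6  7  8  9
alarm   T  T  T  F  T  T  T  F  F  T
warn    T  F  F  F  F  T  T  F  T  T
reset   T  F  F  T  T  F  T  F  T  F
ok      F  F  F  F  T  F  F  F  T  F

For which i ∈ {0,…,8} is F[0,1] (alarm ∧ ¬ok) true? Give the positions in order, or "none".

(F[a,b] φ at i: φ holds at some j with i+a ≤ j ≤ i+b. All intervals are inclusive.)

Evaluate at each i in [0,8]:
  i=0: ✓ (witness j=0)
  i=1: ✓ (witness j=1)
  i=2: ✓ (witness j=2)
  i=3: ✗ (none in [3,4])
  i=4: ✓ (witness j=5)
  i=5: ✓ (witness j=5)
  i=6: ✓ (witness j=6)
  i=7: ✗ (none in [7,8])
  i=8: ✓ (witness j=9)

0, 1, 2, 4, 5, 6, 8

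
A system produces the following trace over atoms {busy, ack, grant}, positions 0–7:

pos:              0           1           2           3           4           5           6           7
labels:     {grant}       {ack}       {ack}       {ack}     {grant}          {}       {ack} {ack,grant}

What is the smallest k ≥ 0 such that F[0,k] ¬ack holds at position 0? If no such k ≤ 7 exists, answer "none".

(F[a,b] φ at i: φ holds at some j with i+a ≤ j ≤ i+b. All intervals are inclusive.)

0

Scan j = 0,1,… for ¬ack:
  j=0: holds
First hit at j=0, so smallest k = 0-0 = 0.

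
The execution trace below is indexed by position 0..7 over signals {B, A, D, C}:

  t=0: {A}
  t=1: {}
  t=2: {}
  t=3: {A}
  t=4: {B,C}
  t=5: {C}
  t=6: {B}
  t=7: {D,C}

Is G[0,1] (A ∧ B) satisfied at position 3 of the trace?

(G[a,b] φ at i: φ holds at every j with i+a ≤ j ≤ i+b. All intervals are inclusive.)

Check (A ∧ B) at every j in [3,4]:
  j=3: false
  j=4: false
Fails at j=3 → formula fails.

Does not hold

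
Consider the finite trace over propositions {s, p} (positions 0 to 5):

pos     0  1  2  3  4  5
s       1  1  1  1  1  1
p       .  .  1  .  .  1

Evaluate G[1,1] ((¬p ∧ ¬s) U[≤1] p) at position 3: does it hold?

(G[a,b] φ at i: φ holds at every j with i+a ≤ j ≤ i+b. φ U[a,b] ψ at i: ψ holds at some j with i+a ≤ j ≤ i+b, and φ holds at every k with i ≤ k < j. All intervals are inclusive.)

No

Check ((¬p ∧ ¬s) U[≤1] p) at every j in [4,4]:
  j=4: fails
Fails at j=4 → formula fails.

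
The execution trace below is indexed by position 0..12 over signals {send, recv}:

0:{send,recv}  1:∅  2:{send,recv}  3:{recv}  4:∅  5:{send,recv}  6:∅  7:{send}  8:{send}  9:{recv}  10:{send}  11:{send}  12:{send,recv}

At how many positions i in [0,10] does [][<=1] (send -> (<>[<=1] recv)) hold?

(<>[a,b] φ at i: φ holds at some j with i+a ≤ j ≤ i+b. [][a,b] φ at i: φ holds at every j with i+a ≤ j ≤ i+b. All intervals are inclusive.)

7

Evaluate at each i in [0,10]:
  i=0: ✓ (all of [0,1])
  i=1: ✓ (all of [1,2])
  i=2: ✓ (all of [2,3])
  i=3: ✓ (all of [3,4])
  i=4: ✓ (all of [4,5])
  i=5: ✓ (all of [5,6])
  i=6: ✗ (fails at j=7)
  i=7: ✗ (fails at j=7)
  i=8: ✓ (all of [8,9])
  i=9: ✗ (fails at j=10)
  i=10: ✗ (fails at j=10)
Positions where it holds: {0, 1, 2, 3, 4, 5, 8} → 7.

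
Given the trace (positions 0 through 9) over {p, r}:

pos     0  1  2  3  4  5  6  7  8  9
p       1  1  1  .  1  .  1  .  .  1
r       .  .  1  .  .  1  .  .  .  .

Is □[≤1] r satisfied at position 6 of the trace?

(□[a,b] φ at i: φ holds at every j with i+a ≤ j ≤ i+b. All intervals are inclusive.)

False

Check r at every j in [6,7]:
  j=6: false
  j=7: false
Fails at j=6 → formula fails.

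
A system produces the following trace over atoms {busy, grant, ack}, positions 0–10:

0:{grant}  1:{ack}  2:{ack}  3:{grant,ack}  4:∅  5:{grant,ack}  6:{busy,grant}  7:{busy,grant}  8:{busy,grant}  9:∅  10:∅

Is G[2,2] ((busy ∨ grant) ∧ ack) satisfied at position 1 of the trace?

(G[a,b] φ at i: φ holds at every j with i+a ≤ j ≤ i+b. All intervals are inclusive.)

Holds

Check ((busy ∨ grant) ∧ ack) at every j in [3,3]:
  j=3: true
All positions satisfy it → formula holds.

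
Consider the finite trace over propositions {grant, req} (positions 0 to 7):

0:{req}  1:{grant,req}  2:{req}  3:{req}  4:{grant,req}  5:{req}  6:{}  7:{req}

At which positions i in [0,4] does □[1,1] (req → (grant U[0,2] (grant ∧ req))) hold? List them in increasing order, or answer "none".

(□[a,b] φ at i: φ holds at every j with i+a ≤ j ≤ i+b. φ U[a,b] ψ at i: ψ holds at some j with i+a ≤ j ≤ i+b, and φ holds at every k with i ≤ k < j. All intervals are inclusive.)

Evaluate at each i in [0,4]:
  i=0: ✓ (all of [1,1])
  i=1: ✗ (fails at j=2)
  i=2: ✗ (fails at j=3)
  i=3: ✓ (all of [4,4])
  i=4: ✗ (fails at j=5)

0, 3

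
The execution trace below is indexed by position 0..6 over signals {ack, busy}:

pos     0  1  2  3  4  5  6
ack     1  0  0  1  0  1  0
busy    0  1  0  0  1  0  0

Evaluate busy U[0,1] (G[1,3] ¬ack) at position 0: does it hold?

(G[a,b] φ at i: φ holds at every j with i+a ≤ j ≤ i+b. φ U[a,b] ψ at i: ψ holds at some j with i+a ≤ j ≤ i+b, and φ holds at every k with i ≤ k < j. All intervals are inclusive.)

Need some j in [0,1] with G[1,3] ¬ack, and busy at every k in [0,j-1].
  j=0: G[1,3] ¬ack — fails at 3.
  j=1: G[1,3] ¬ack — fails at 3.
No j in the window works → until fails.

No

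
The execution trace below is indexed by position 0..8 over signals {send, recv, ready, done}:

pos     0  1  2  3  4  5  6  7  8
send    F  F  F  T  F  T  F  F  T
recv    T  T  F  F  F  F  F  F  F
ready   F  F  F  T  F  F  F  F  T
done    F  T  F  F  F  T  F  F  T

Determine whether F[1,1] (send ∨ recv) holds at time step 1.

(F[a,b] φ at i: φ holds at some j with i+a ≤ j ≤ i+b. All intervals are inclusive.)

Does not hold

Check (send ∨ recv) at each j in [2,2]:
  j=2: false
No position in the window satisfies it → formula fails.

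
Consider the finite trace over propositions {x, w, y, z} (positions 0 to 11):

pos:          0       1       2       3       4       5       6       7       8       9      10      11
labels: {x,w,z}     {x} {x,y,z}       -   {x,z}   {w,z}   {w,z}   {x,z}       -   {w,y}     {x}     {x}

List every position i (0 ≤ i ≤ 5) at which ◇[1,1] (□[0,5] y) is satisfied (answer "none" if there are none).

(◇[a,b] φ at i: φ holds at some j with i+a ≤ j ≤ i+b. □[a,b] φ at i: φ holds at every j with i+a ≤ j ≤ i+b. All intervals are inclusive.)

none

Evaluate at each i in [0,5]:
  i=0: ✗ (none in [1,1])
  i=1: ✗ (none in [2,2])
  i=2: ✗ (none in [3,3])
  i=3: ✗ (none in [4,4])
  i=4: ✗ (none in [5,5])
  i=5: ✗ (none in [6,6])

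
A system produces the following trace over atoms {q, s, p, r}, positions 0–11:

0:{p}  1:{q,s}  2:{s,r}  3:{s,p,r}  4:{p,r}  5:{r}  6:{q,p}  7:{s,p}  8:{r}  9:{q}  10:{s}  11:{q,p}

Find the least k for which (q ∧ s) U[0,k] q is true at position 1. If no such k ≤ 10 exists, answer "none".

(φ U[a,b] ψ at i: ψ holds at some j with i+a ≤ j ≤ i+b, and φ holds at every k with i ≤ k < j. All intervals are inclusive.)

Need earliest j ≥ 1 with q, and (q ∧ s) at every k in [1,j-1].
  j=1: rhs holds (empty prefix). k = 0.

0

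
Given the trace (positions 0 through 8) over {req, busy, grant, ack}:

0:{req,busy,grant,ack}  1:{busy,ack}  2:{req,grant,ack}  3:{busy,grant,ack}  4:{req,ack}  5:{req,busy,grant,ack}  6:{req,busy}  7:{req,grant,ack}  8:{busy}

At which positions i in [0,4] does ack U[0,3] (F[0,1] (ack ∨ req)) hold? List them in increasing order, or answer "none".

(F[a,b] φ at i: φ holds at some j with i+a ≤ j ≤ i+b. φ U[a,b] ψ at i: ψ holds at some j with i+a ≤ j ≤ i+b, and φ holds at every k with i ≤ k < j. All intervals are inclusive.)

0, 1, 2, 3, 4

Evaluate at each i in [0,4]:
  i=0: ✓ (rhs at j=0)
  i=1: ✓ (rhs at j=1)
  i=2: ✓ (rhs at j=2)
  i=3: ✓ (rhs at j=3)
  i=4: ✓ (rhs at j=4)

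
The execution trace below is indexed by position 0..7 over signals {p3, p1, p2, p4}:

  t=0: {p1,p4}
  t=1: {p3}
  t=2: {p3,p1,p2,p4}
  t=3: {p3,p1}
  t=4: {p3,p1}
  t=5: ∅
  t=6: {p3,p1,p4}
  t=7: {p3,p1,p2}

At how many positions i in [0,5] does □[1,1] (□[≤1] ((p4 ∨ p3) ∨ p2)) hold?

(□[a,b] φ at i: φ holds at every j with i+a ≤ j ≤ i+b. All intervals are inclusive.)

Evaluate at each i in [0,5]:
  i=0: ✓ (all of [1,1])
  i=1: ✓ (all of [2,2])
  i=2: ✓ (all of [3,3])
  i=3: ✗ (fails at j=4)
  i=4: ✗ (fails at j=5)
  i=5: ✓ (all of [6,6])
Positions where it holds: {0, 1, 2, 5} → 4.

4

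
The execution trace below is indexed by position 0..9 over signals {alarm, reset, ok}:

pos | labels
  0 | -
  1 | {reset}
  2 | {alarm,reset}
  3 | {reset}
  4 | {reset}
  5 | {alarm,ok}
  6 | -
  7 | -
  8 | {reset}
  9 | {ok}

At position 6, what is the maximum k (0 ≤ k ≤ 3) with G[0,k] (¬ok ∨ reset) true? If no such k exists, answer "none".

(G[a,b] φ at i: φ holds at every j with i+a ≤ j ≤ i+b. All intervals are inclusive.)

2

(¬ok ∨ reset) must hold from j=6 onward; find where it first fails.
  j=6: holds
  j=7: holds
  j=8: holds
  j=9: fails
Holds on [6,8], so largest k = 2.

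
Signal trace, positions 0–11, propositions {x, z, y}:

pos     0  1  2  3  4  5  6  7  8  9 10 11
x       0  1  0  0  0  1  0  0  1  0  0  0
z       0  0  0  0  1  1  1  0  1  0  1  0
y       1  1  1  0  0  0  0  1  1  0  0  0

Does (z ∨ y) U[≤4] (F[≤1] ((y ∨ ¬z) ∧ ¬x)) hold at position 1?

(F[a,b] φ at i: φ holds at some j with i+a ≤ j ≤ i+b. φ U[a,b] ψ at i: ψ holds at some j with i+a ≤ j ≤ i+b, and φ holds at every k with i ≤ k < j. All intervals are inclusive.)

Need some j in [1,5] with F[≤1] ((y ∨ ¬z) ∧ ¬x), and (z ∨ y) at every k in [1,j-1].
  j=1: F[≤1] ((y ∨ ¬z) ∧ ¬x) holds; no prefix to check → satisfied.

Yes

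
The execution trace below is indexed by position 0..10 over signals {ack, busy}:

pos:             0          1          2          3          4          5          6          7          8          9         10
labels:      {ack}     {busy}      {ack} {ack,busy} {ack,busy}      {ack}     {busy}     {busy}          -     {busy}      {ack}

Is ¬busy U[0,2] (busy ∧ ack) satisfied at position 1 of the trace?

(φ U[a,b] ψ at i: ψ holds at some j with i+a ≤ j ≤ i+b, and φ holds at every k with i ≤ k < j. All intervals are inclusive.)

Need some j in [1,3] with (busy ∧ ack), and ¬busy at every k in [1,j-1].
  j=1: (busy ∧ ack) false.
  j=2: (busy ∧ ack) false.
  j=3: (busy ∧ ack) holds, but ¬busy fails at k=1 → not this j.
No j in the window works → until fails.

False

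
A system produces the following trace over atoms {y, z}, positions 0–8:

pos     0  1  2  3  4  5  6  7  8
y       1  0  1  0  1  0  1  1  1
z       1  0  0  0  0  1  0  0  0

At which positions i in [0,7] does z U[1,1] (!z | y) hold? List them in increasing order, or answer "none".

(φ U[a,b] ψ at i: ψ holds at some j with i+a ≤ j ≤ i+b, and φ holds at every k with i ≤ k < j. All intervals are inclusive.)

Evaluate at each i in [0,7]:
  i=0: ✓ (rhs at j=1; lhs holds on [0,0])
  i=1: ✗ (lhs fails at k=1 before rhs at j=2)
  i=2: ✗ (lhs fails at k=2 before rhs at j=3)
  i=3: ✗ (lhs fails at k=3 before rhs at j=4)
  i=4: ✗ (no rhs in [5,5])
  i=5: ✓ (rhs at j=6; lhs holds on [5,5])
  i=6: ✗ (lhs fails at k=6 before rhs at j=7)
  i=7: ✗ (lhs fails at k=7 before rhs at j=8)

0, 5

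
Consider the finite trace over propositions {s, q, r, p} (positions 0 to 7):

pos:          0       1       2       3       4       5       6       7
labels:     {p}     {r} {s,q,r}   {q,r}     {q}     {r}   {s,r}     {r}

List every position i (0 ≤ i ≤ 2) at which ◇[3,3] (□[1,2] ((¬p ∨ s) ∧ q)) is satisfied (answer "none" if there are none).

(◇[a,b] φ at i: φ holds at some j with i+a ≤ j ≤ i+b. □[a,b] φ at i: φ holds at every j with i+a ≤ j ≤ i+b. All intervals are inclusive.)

none

Evaluate at each i in [0,2]:
  i=0: ✗ (none in [3,3])
  i=1: ✗ (none in [4,4])
  i=2: ✗ (none in [5,5])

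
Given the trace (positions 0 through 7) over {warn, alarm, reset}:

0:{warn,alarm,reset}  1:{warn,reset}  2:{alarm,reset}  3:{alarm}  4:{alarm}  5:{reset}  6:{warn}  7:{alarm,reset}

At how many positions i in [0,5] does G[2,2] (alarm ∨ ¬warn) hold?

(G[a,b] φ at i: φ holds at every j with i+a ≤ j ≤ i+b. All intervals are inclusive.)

Evaluate at each i in [0,5]:
  i=0: ✓ (all of [2,2])
  i=1: ✓ (all of [3,3])
  i=2: ✓ (all of [4,4])
  i=3: ✓ (all of [5,5])
  i=4: ✗ (fails at j=6)
  i=5: ✓ (all of [7,7])
Positions where it holds: {0, 1, 2, 3, 5} → 5.

5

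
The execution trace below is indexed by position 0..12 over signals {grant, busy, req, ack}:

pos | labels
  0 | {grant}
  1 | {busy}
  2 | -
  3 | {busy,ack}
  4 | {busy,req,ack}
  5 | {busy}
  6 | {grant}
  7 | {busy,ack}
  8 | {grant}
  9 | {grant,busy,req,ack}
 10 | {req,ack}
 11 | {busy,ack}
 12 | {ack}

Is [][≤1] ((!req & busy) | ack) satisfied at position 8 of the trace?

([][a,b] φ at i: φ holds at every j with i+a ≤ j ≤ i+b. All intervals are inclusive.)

No

Check ((!req & busy) | ack) at every j in [8,9]:
  j=8: false
  j=9: true
Fails at j=8 → formula fails.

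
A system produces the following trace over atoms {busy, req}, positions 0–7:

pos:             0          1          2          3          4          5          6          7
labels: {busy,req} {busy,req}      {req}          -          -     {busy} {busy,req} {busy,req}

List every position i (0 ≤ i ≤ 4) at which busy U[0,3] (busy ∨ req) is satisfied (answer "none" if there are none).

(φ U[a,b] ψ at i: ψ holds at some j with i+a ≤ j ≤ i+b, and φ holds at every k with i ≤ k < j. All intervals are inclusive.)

Evaluate at each i in [0,4]:
  i=0: ✓ (rhs at j=0)
  i=1: ✓ (rhs at j=1)
  i=2: ✓ (rhs at j=2)
  i=3: ✗ (lhs fails at k=3 before rhs at j=5)
  i=4: ✗ (lhs fails at k=4 before rhs at j=5)

0, 1, 2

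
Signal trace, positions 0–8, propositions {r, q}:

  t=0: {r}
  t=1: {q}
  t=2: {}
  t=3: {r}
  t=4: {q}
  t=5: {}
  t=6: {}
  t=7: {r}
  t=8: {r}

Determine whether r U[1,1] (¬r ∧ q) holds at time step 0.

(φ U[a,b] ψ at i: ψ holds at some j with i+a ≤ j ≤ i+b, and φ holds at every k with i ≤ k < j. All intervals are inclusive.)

True

Need some j in [1,1] with (¬r ∧ q), and r at every k in [0,j-1].
  j=1: (¬r ∧ q) holds; r holds at every k in [0,0] → satisfied.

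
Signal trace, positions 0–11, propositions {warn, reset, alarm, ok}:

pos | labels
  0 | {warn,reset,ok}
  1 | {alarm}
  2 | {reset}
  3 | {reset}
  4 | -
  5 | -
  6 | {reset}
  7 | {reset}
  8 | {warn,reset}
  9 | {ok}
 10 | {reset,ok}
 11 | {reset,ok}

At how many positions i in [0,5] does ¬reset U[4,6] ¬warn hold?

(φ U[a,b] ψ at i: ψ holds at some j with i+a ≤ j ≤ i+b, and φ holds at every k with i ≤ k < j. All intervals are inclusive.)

Evaluate at each i in [0,5]:
  i=0: ✗ (lhs fails at k=0 before rhs at j=4)
  i=1: ✗ (lhs fails at k=2 before rhs at j=5)
  i=2: ✗ (lhs fails at k=2 before rhs at j=6)
  i=3: ✗ (lhs fails at k=3 before rhs at j=7)
  i=4: ✗ (lhs fails at k=6 before rhs at j=9)
  i=5: ✗ (lhs fails at k=6 before rhs at j=9)
Positions where it holds: {} → 0.

0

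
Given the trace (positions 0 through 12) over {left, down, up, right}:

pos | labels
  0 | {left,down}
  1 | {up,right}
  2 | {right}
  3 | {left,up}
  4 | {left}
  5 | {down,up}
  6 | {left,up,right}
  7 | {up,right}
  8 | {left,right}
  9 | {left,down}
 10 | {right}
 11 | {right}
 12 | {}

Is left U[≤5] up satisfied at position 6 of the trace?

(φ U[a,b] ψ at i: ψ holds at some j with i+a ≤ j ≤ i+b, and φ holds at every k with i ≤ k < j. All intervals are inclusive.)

True

Need some j in [6,11] with up, and left at every k in [6,j-1].
  j=6: up holds; no prefix to check → satisfied.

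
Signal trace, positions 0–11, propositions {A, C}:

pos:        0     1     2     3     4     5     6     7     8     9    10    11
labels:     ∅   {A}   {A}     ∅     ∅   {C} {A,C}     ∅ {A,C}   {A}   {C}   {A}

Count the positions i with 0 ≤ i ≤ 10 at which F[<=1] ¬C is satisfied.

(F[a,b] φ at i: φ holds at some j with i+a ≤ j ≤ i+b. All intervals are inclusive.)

Evaluate at each i in [0,10]:
  i=0: ✓ (witness j=0)
  i=1: ✓ (witness j=1)
  i=2: ✓ (witness j=2)
  i=3: ✓ (witness j=3)
  i=4: ✓ (witness j=4)
  i=5: ✗ (none in [5,6])
  i=6: ✓ (witness j=7)
  i=7: ✓ (witness j=7)
  i=8: ✓ (witness j=9)
  i=9: ✓ (witness j=9)
  i=10: ✓ (witness j=11)
Positions where it holds: {0, 1, 2, 3, 4, 6, 7, 8, 9, 10} → 10.

10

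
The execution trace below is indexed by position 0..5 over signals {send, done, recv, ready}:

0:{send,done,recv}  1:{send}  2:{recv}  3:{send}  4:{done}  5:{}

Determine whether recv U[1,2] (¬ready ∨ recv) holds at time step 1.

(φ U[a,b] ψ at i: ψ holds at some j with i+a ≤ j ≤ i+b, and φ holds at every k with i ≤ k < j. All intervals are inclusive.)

False

Need some j in [2,3] with (¬ready ∨ recv), and recv at every k in [1,j-1].
  j=2: (¬ready ∨ recv) holds, but recv fails at k=1 → not this j.
  j=3: (¬ready ∨ recv) holds, but recv fails at k=1 → not this j.
No j in the window works → until fails.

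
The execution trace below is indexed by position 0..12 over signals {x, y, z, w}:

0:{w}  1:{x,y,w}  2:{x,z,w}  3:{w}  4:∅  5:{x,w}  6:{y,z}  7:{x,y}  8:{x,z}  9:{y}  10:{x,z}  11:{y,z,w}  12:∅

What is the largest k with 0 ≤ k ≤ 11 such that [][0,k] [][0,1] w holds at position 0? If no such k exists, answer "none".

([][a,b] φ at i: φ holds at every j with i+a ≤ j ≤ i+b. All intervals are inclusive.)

2

[][0,1] w must hold from j=0 onward; find where it first fails.
  j=0: holds
  j=1: holds
  j=2: holds
  j=3: fails
Holds on [0,2], so largest k = 2.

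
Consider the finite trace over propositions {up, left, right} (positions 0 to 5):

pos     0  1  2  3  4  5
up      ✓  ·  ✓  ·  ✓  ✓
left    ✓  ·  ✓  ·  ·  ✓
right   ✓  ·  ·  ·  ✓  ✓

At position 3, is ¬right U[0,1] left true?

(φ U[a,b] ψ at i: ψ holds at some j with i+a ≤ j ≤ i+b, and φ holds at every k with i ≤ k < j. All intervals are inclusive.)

Does not hold

Need some j in [3,4] with left, and ¬right at every k in [3,j-1].
  j=3: left false.
  j=4: left false.
No j in the window works → until fails.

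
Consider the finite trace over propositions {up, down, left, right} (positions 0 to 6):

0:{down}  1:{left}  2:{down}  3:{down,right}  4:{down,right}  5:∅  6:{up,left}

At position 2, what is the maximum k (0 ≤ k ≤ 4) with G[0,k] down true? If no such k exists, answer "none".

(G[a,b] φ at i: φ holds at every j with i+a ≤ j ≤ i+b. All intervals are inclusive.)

down must hold from j=2 onward; find where it first fails.
  j=2: holds
  j=3: holds
  j=4: holds
  j=5: fails
Holds on [2,4], so largest k = 2.

2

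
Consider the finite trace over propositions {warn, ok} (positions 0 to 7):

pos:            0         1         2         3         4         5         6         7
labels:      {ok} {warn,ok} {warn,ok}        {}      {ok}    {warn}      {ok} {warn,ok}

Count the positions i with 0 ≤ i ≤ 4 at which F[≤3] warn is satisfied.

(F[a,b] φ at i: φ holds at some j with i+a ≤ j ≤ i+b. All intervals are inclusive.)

Evaluate at each i in [0,4]:
  i=0: ✓ (witness j=1)
  i=1: ✓ (witness j=1)
  i=2: ✓ (witness j=2)
  i=3: ✓ (witness j=5)
  i=4: ✓ (witness j=5)
Positions where it holds: {0, 1, 2, 3, 4} → 5.

5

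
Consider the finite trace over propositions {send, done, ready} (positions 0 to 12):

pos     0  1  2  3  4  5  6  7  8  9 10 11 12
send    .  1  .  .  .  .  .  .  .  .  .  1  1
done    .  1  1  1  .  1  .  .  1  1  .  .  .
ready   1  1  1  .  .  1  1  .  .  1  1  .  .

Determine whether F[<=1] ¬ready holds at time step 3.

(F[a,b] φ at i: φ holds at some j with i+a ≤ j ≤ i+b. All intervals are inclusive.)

Check ¬ready at each j in [3,4]:
  j=3: true
  j=4: true
Found at j=3 → formula holds.

True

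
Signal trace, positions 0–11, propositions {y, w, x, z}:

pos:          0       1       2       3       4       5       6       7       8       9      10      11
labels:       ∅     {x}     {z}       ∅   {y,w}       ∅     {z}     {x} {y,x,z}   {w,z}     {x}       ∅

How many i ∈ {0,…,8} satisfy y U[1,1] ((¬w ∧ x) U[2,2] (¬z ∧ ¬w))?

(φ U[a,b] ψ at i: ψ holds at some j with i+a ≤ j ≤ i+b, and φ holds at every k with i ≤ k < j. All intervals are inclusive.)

0

Evaluate at each i in [0,8]:
  i=0: ✗ (no rhs in [1,1])
  i=1: ✗ (no rhs in [2,2])
  i=2: ✗ (no rhs in [3,3])
  i=3: ✗ (no rhs in [4,4])
  i=4: ✗ (no rhs in [5,5])
  i=5: ✗ (no rhs in [6,6])
  i=6: ✗ (no rhs in [7,7])
  i=7: ✗ (no rhs in [8,8])
  i=8: ✗ (no rhs in [9,9])
Positions where it holds: {} → 0.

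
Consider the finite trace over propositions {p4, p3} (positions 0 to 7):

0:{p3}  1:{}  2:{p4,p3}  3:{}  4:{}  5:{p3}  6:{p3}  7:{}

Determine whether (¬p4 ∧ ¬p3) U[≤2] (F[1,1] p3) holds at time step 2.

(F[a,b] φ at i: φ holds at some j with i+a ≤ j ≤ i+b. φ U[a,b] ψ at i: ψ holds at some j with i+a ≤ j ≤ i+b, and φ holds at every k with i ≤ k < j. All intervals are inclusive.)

Need some j in [2,4] with F[1,1] p3, and (¬p4 ∧ ¬p3) at every k in [2,j-1].
  j=2: F[1,1] p3 — fails (none in [3,3]).
  j=3: F[1,1] p3 — fails (none in [4,4]).
  j=4: F[1,1] p3 holds, but (¬p4 ∧ ¬p3) fails at k=2 → not this j.
No j in the window works → until fails.

Does not hold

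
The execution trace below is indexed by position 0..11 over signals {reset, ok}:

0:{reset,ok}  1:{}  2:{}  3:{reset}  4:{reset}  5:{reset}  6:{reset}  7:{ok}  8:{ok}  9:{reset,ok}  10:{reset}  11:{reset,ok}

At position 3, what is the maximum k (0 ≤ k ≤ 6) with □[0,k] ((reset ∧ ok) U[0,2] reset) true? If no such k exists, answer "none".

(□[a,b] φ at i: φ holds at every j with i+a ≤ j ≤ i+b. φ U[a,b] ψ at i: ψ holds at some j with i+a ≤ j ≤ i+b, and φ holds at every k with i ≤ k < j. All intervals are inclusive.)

((reset ∧ ok) U[0,2] reset) must hold from j=3 onward; find where it first fails.
  j=3: holds
  j=4: holds
  j=5: holds
  j=6: holds
  j=7: fails
Holds on [3,6], so largest k = 3.

3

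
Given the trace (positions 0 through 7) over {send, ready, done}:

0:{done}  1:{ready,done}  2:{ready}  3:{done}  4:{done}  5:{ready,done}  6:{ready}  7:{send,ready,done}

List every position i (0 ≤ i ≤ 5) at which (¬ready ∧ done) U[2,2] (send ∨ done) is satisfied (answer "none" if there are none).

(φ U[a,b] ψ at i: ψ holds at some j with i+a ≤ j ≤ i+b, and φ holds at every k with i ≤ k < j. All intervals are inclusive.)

3

Evaluate at each i in [0,5]:
  i=0: ✗ (no rhs in [2,2])
  i=1: ✗ (lhs fails at k=1 before rhs at j=3)
  i=2: ✗ (lhs fails at k=2 before rhs at j=4)
  i=3: ✓ (rhs at j=5; lhs holds on [3,4])
  i=4: ✗ (no rhs in [6,6])
  i=5: ✗ (lhs fails at k=5 before rhs at j=7)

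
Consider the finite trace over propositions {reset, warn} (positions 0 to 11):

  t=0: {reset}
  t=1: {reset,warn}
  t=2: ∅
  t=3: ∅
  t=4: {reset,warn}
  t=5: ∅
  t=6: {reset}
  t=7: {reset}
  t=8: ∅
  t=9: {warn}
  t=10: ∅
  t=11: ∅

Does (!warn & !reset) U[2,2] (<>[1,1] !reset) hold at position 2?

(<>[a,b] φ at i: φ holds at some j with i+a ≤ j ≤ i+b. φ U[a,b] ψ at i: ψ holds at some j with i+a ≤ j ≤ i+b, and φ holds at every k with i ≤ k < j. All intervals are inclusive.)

Yes

Need some j in [4,4] with <>[1,1] !reset, and (!warn & !reset) at every k in [2,j-1].
  j=4: <>[1,1] !reset holds; (!warn & !reset) holds at every k in [2,3] → satisfied.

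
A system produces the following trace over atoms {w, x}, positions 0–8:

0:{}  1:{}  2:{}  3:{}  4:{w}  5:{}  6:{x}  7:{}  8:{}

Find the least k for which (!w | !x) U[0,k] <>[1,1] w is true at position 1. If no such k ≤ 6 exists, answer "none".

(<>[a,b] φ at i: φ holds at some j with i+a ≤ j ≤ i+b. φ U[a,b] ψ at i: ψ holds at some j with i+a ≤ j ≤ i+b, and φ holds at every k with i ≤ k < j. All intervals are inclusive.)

2

Need earliest j ≥ 1 with <>[1,1] w, and (!w | !x) at every k in [1,j-1].
  j=1: rhs fails.
  j=2: rhs fails.
  j=3: rhs holds; lhs holds on [1,2]. k = 2.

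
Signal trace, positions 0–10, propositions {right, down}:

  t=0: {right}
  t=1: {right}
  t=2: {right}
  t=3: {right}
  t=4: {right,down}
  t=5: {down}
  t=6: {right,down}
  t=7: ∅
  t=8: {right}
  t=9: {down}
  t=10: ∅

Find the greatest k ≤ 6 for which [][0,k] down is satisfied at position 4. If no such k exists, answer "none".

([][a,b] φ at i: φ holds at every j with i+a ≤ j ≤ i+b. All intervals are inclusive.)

down must hold from j=4 onward; find where it first fails.
  j=4: holds
  j=5: holds
  j=6: holds
  j=7: fails
Holds on [4,6], so largest k = 2.

2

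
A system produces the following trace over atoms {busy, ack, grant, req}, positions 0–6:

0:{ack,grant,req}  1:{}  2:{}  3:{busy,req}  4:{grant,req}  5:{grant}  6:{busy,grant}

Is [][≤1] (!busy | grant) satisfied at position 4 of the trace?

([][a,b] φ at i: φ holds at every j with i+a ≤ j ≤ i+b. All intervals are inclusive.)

Check (!busy | grant) at every j in [4,5]:
  j=4: true
  j=5: true
All positions satisfy it → formula holds.

True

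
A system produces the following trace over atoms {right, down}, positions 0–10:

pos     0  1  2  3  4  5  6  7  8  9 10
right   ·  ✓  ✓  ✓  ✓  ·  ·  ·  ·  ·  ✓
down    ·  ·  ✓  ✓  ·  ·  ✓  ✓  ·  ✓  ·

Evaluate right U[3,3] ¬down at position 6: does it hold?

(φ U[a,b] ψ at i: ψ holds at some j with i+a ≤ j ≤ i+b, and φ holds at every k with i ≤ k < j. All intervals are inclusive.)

Need some j in [9,9] with ¬down, and right at every k in [6,j-1].
  j=9: ¬down false.
No j in the window works → until fails.

False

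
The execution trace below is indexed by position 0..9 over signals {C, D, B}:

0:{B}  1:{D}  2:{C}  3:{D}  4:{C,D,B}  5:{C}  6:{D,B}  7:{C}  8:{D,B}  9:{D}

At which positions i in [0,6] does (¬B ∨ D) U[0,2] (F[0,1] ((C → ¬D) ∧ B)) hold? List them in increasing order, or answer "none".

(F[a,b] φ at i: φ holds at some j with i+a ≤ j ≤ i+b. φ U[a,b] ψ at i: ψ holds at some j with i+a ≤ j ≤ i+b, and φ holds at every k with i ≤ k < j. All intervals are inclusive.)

0, 3, 4, 5, 6

Evaluate at each i in [0,6]:
  i=0: ✓ (rhs at j=0)
  i=1: ✗ (no rhs in [1,3])
  i=2: ✗ (no rhs in [2,4])
  i=3: ✓ (rhs at j=5; lhs holds on [3,4])
  i=4: ✓ (rhs at j=5; lhs holds on [4,4])
  i=5: ✓ (rhs at j=5)
  i=6: ✓ (rhs at j=6)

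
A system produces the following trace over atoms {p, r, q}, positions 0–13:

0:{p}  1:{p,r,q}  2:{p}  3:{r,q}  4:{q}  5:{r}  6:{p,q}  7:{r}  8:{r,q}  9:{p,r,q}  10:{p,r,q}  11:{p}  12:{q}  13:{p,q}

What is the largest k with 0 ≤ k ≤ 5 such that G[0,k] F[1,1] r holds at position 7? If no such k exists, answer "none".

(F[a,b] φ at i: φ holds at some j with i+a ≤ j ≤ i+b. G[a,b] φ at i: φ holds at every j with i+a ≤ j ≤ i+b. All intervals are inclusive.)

F[1,1] r must hold from j=7 onward; find where it first fails.
  j=7: holds
  j=8: holds
  j=9: holds
  j=10: fails
Holds on [7,9], so largest k = 2.

2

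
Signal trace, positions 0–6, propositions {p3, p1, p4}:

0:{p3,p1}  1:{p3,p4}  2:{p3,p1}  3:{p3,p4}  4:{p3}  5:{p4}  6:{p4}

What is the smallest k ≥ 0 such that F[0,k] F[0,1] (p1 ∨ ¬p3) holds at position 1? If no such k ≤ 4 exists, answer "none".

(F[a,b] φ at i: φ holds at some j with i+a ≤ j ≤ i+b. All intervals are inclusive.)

0

Scan j = 1,2,… for F[0,1] (p1 ∨ ¬p3):
  j=1: holds
First hit at j=1, so smallest k = 1-1 = 0.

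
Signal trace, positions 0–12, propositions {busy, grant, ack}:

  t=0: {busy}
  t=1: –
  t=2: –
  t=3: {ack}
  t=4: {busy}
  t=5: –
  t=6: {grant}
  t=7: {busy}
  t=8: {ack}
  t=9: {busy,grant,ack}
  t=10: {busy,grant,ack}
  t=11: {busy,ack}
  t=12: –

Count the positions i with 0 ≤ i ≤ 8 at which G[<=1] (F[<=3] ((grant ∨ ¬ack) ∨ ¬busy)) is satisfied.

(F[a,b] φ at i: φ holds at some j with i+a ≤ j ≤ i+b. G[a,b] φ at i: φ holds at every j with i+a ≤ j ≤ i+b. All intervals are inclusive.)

Evaluate at each i in [0,8]:
  i=0: ✓ (all of [0,1])
  i=1: ✓ (all of [1,2])
  i=2: ✓ (all of [2,3])
  i=3: ✓ (all of [3,4])
  i=4: ✓ (all of [4,5])
  i=5: ✓ (all of [5,6])
  i=6: ✓ (all of [6,7])
  i=7: ✓ (all of [7,8])
  i=8: ✓ (all of [8,9])
Positions where it holds: {0, 1, 2, 3, 4, 5, 6, 7, 8} → 9.

9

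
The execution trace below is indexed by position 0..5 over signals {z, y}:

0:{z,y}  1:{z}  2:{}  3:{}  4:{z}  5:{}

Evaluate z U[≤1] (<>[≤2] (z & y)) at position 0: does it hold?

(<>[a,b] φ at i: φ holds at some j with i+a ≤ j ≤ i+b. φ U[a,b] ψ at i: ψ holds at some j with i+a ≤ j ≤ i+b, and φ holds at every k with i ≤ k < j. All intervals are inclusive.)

Need some j in [0,1] with <>[≤2] (z & y), and z at every k in [0,j-1].
  j=0: <>[≤2] (z & y) holds; no prefix to check → satisfied.

Holds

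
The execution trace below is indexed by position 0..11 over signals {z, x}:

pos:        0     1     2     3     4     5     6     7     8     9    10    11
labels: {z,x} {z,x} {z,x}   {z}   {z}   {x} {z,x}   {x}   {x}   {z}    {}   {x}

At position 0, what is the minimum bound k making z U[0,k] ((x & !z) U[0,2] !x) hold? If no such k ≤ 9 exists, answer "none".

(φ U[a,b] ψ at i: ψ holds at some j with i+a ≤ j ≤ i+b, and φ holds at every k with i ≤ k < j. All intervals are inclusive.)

3

Need earliest j ≥ 0 with ((x & !z) U[0,2] !x), and z at every k in [0,j-1].
  j=0: rhs fails.
  j=1: rhs fails.
  j=2: rhs fails.
  j=3: rhs holds; lhs holds on [0,2]. k = 3.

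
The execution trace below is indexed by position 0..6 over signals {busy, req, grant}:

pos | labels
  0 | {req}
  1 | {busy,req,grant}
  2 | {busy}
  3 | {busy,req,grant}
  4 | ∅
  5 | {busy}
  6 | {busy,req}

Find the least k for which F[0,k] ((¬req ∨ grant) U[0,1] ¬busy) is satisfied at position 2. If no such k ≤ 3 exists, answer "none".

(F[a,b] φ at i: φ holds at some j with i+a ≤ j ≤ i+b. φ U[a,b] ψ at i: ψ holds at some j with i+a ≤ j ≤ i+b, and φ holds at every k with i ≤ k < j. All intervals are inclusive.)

1

Scan j = 2,3,… for ((¬req ∨ grant) U[0,1] ¬busy):
  j=2: fails
  j=3: holds
First hit at j=3, so smallest k = 3-2 = 1.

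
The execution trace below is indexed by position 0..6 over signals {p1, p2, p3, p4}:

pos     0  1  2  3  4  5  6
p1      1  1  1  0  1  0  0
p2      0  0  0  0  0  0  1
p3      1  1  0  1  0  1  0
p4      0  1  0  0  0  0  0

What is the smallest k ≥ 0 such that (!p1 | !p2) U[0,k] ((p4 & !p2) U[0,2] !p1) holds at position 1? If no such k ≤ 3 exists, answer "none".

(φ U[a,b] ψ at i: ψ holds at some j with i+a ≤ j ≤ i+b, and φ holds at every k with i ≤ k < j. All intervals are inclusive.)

Need earliest j ≥ 1 with ((p4 & !p2) U[0,2] !p1), and (!p1 | !p2) at every k in [1,j-1].
  j=1: rhs fails.
  j=2: rhs fails.
  j=3: rhs holds; lhs holds on [1,2]. k = 2.

2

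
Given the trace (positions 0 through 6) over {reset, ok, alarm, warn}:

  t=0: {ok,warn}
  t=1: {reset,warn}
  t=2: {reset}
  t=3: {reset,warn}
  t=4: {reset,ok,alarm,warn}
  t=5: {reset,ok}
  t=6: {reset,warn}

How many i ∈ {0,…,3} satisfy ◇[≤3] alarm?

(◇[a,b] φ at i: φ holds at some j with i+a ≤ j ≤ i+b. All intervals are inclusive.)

3

Evaluate at each i in [0,3]:
  i=0: ✗ (none in [0,3])
  i=1: ✓ (witness j=4)
  i=2: ✓ (witness j=4)
  i=3: ✓ (witness j=4)
Positions where it holds: {1, 2, 3} → 3.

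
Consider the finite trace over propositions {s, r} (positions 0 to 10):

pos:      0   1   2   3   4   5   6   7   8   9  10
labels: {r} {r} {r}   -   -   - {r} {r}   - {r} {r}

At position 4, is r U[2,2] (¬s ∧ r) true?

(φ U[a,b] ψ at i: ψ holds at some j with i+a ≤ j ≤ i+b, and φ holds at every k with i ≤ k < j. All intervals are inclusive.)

Need some j in [6,6] with (¬s ∧ r), and r at every k in [4,j-1].
  j=6: (¬s ∧ r) holds, but r fails at k=4 → not this j.
No j in the window works → until fails.

No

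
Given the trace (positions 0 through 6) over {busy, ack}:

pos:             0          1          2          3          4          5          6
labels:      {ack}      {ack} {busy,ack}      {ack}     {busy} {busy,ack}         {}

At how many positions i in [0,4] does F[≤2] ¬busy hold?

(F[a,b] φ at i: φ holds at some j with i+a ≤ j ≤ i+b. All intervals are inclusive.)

Evaluate at each i in [0,4]:
  i=0: ✓ (witness j=0)
  i=1: ✓ (witness j=1)
  i=2: ✓ (witness j=3)
  i=3: ✓ (witness j=3)
  i=4: ✓ (witness j=6)
Positions where it holds: {0, 1, 2, 3, 4} → 5.

5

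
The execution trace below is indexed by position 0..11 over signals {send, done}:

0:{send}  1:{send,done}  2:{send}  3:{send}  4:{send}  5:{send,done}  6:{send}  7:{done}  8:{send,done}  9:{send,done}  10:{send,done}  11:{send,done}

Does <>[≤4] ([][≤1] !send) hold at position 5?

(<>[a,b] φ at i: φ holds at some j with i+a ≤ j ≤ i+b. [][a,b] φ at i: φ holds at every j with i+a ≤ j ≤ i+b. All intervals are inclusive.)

Check [][≤1] !send at each j in [5,9]:
  j=5: fails at 5
  j=6: fails at 6
  j=7: fails at 8
  j=8: fails at 8
  j=9: fails at 9
No position in the window satisfies it → formula fails.

Does not hold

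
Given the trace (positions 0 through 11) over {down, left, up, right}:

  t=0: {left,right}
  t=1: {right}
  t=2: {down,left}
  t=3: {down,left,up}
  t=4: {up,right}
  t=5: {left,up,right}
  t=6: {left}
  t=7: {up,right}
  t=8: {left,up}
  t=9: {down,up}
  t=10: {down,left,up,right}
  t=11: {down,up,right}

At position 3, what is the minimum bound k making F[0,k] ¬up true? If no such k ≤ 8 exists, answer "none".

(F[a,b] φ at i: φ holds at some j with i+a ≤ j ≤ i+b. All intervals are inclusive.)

3

Scan j = 3,4,… for ¬up:
  j=3: fails
  j=4: fails
  j=5: fails
  j=6: holds
First hit at j=6, so smallest k = 6-3 = 3.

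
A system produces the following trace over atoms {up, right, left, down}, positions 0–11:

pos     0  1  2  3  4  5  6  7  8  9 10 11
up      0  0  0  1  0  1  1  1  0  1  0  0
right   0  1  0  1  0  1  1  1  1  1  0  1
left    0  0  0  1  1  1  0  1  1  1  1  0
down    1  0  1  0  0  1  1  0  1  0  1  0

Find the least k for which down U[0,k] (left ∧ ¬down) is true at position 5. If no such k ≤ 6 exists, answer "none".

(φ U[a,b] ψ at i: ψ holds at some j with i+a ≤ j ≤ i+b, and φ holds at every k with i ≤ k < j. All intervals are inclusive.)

2

Need earliest j ≥ 5 with (left ∧ ¬down), and down at every k in [5,j-1].
  j=5: rhs fails.
  j=6: rhs fails.
  j=7: rhs holds; lhs holds on [5,6]. k = 2.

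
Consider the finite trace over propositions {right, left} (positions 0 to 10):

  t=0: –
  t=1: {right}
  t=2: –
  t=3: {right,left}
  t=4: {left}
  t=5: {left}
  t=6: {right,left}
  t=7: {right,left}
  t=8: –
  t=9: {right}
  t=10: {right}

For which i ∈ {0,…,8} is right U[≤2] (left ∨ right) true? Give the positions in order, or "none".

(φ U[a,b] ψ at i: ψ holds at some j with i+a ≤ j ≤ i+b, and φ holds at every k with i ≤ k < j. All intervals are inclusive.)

Evaluate at each i in [0,8]:
  i=0: ✗ (lhs fails at k=0 before rhs at j=1)
  i=1: ✓ (rhs at j=1)
  i=2: ✗ (lhs fails at k=2 before rhs at j=3)
  i=3: ✓ (rhs at j=3)
  i=4: ✓ (rhs at j=4)
  i=5: ✓ (rhs at j=5)
  i=6: ✓ (rhs at j=6)
  i=7: ✓ (rhs at j=7)
  i=8: ✗ (lhs fails at k=8 before rhs at j=9)

1, 3, 4, 5, 6, 7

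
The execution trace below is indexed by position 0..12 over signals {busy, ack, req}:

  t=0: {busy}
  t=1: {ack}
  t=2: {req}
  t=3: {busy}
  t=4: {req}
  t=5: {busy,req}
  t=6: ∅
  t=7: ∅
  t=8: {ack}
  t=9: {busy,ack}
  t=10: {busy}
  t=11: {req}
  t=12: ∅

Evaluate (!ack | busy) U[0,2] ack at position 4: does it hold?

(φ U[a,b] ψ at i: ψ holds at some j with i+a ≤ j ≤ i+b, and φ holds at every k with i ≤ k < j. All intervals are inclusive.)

No

Need some j in [4,6] with ack, and (!ack | busy) at every k in [4,j-1].
  j=4: ack false.
  j=5: ack false.
  j=6: ack false.
No j in the window works → until fails.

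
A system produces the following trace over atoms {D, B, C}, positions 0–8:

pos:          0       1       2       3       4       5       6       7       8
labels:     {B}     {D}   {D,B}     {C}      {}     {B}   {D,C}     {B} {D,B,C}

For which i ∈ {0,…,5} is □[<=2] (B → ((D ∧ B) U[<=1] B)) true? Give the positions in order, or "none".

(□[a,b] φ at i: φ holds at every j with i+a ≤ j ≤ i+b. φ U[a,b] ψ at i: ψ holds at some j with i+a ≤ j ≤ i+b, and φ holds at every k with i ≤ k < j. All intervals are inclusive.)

0, 1, 2, 3, 4, 5

Evaluate at each i in [0,5]:
  i=0: ✓ (all of [0,2])
  i=1: ✓ (all of [1,3])
  i=2: ✓ (all of [2,4])
  i=3: ✓ (all of [3,5])
  i=4: ✓ (all of [4,6])
  i=5: ✓ (all of [5,7])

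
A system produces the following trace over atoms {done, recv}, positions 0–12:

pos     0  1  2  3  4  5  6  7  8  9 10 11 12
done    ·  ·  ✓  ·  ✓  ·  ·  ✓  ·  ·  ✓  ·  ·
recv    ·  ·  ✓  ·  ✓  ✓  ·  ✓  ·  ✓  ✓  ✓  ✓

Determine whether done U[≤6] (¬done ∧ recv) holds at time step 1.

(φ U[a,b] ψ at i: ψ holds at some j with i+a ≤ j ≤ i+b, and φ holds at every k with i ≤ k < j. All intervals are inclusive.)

Need some j in [1,7] with (¬done ∧ recv), and done at every k in [1,j-1].
  j=1: (¬done ∧ recv) false.
  j=2: (¬done ∧ recv) false.
  j=3: (¬done ∧ recv) false.
  j=4: (¬done ∧ recv) false.
  j=5: (¬done ∧ recv) holds, but done fails at k=1 → not this j.
  j=6: (¬done ∧ recv) false.
  j=7: (¬done ∧ recv) false.
No j in the window works → until fails.

Does not hold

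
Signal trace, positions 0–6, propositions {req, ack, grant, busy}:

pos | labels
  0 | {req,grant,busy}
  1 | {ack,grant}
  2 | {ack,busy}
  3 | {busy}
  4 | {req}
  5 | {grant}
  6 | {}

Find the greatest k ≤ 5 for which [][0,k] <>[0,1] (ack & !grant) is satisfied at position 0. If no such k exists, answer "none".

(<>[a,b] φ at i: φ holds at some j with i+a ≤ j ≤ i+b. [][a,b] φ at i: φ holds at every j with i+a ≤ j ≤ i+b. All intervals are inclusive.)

none

<>[0,1] (ack & !grant) must hold from j=0 onward; find where it first fails.
  j=0: fails → no k works.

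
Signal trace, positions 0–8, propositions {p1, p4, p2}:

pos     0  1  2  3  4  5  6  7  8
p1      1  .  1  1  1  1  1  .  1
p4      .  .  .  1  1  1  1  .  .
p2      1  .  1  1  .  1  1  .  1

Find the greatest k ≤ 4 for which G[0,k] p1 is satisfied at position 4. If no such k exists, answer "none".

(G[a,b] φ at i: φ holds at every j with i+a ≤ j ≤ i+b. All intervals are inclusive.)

p1 must hold from j=4 onward; find where it first fails.
  j=4: holds
  j=5: holds
  j=6: holds
  j=7: fails
Holds on [4,6], so largest k = 2.

2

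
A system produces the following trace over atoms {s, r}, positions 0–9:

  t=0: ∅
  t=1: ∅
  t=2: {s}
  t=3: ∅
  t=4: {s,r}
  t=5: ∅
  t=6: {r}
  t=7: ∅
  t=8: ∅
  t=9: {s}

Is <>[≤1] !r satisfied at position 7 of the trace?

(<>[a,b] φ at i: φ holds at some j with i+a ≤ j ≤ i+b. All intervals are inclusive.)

True

Check !r at each j in [7,8]:
  j=7: true
  j=8: true
Found at j=7 → formula holds.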